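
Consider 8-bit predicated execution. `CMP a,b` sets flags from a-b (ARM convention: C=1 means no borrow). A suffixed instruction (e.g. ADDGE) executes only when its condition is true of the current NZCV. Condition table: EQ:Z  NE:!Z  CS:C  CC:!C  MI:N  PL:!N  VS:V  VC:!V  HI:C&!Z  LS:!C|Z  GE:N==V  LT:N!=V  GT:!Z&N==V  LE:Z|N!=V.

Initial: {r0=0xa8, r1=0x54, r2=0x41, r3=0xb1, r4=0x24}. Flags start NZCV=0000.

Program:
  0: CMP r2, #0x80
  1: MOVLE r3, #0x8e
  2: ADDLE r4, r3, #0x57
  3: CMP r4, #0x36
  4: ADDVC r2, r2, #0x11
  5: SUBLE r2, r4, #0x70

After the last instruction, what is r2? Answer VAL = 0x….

VAL = 0xb4

[0] flags=1001 → (cmp)
[1] flags=1001 LE?F → skip
[2] flags=1001 LE?F → skip
[3] flags=1000 → (cmp)
[4] flags=1000 VC?T → r2=0x52
[5] flags=1000 LE?T → r2=0xb4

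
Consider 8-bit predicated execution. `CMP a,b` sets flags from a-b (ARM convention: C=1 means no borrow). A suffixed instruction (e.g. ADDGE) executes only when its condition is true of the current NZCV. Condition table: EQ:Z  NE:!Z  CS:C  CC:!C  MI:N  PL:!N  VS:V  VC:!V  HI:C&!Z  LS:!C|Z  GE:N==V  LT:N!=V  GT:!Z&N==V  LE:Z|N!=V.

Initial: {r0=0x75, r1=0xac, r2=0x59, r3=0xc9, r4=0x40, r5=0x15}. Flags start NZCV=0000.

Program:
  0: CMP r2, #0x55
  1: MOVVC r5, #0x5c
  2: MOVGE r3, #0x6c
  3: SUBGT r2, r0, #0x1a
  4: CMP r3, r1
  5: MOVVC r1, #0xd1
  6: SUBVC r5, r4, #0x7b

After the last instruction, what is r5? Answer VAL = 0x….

[0] flags=0010 → (cmp)
[1] flags=0010 VC?T → r5=0x5c
[2] flags=0010 GE?T → r3=0x6c
[3] flags=0010 GT?T → r2=0x5b
[4] flags=1001 → (cmp)
[5] flags=1001 VC?F → skip
[6] flags=1001 VC?F → skip

VAL = 0x5c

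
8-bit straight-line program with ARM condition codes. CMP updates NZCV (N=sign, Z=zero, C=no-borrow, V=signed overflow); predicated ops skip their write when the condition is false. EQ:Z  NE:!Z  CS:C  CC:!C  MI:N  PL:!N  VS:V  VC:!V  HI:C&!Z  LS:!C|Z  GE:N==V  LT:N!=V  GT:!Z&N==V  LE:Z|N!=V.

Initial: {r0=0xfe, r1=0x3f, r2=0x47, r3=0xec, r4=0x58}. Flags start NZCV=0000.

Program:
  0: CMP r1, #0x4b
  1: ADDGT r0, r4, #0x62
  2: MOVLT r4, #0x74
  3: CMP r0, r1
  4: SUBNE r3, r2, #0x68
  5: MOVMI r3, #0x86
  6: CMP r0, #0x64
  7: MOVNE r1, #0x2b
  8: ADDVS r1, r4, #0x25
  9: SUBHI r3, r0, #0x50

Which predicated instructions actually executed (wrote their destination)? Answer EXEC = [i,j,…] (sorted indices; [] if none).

[0] flags=1000 → (cmp)
[1] flags=1000 GT?F → skip
[2] flags=1000 LT?T → r4=0x74
[3] flags=1010 → (cmp)
[4] flags=1010 NE?T → r3=0xdf
[5] flags=1010 MI?T → r3=0x86
[6] flags=1010 → (cmp)
[7] flags=1010 NE?T → r1=0x2b
[8] flags=1010 VS?F → skip
[9] flags=1010 HI?T → r3=0xae

EXEC = [2,4,5,7,9]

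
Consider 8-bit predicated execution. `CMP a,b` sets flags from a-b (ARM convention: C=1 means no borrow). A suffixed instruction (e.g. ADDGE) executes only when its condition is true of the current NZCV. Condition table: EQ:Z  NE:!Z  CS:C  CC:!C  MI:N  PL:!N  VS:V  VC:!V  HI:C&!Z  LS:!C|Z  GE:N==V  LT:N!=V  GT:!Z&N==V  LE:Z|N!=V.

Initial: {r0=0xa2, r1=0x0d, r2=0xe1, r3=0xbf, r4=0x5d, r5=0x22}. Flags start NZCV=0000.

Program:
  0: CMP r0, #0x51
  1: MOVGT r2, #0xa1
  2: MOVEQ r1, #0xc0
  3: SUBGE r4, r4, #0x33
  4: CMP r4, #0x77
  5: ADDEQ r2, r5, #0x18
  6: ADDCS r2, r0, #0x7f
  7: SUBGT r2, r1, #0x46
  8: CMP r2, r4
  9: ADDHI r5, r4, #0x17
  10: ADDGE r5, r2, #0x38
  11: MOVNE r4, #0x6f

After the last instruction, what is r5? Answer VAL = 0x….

VAL = 0x74

[0] flags=0011 → (cmp)
[1] flags=0011 GT?F → skip
[2] flags=0011 EQ?F → skip
[3] flags=0011 GE?F → skip
[4] flags=1000 → (cmp)
[5] flags=1000 EQ?F → skip
[6] flags=1000 CS?F → skip
[7] flags=1000 GT?F → skip
[8] flags=1010 → (cmp)
[9] flags=1010 HI?T → r5=0x74
[10] flags=1010 GE?F → skip
[11] flags=1010 NE?T → r4=0x6f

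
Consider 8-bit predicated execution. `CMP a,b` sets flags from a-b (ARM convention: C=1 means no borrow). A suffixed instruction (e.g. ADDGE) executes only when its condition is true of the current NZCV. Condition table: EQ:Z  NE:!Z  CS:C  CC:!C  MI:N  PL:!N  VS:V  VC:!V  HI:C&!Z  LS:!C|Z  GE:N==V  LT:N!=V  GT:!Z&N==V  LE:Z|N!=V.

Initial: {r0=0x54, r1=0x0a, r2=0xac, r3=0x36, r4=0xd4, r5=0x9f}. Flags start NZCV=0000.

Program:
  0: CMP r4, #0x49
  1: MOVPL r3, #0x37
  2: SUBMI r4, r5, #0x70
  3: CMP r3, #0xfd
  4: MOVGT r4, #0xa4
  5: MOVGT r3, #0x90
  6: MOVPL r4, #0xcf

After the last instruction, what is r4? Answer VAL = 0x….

VAL = 0xcf

0: ✓ CMP  NZCV=1010
1: · MOVPL
2: ✓ SUBMI  r4←0x2f
3: ✓ CMP  NZCV=0000
4: ✓ MOVGT  r4←0xa4
5: ✓ MOVGT  r3←0x90
6: ✓ MOVPL  r4←0xcf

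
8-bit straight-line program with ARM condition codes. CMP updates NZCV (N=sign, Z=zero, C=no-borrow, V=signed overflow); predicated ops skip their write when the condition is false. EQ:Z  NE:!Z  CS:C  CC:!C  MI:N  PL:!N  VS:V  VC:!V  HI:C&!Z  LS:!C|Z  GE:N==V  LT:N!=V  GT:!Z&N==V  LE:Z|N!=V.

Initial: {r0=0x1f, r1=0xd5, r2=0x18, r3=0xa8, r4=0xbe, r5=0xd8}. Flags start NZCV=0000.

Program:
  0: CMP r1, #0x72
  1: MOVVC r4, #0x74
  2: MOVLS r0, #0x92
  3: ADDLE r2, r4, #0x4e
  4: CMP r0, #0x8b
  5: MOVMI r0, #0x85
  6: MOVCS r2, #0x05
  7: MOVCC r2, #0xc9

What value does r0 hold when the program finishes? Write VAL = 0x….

[0] flags=0011 → (cmp)
[1] flags=0011 VC?F → skip
[2] flags=0011 LS?F → skip
[3] flags=0011 LE?T → r2=0x0c
[4] flags=1001 → (cmp)
[5] flags=1001 MI?T → r0=0x85
[6] flags=1001 CS?F → skip
[7] flags=1001 CC?T → r2=0xc9

VAL = 0x85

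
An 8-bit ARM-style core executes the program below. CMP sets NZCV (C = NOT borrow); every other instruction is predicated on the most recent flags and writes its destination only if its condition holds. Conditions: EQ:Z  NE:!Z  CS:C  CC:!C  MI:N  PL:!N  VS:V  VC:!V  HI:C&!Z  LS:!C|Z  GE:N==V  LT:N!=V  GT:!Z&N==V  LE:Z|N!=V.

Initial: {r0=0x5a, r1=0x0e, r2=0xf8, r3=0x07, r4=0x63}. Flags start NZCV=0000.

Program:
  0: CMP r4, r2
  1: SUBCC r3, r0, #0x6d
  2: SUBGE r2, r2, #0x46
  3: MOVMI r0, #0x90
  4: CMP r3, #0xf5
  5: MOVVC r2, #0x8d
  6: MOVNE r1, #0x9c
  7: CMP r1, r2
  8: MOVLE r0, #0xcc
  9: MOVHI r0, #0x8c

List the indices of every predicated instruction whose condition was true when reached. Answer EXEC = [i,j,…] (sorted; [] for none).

[0] flags=0000 → (cmp)
[1] flags=0000 CC?T → r3=0xed
[2] flags=0000 GE?T → r2=0xb2
[3] flags=0000 MI?F → skip
[4] flags=1000 → (cmp)
[5] flags=1000 VC?T → r2=0x8d
[6] flags=1000 NE?T → r1=0x9c
[7] flags=0010 → (cmp)
[8] flags=0010 LE?F → skip
[9] flags=0010 HI?T → r0=0x8c

EXEC = [1,2,5,6,9]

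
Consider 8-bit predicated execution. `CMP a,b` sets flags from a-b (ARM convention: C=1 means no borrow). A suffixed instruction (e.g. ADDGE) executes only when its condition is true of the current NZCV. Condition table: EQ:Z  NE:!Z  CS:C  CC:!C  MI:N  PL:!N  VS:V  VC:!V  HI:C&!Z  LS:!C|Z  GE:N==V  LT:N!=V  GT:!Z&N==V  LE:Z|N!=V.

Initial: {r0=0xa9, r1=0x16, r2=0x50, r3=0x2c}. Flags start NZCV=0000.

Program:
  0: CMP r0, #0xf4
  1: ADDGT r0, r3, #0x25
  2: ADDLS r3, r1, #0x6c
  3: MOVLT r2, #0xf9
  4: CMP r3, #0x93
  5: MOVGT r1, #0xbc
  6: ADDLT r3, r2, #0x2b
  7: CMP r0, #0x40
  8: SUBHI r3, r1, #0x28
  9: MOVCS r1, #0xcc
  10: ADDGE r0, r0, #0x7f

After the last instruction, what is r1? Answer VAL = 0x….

0: ✓ CMP  NZCV=1000
1: · ADDGT
2: ✓ ADDLS  r3←0x82
3: ✓ MOVLT  r2←0xf9
4: ✓ CMP  NZCV=1000
5: · MOVGT
6: ✓ ADDLT  r3←0x24
7: ✓ CMP  NZCV=0011
8: ✓ SUBHI  r3←0xee
9: ✓ MOVCS  r1←0xcc
10: · ADDGE

VAL = 0xcc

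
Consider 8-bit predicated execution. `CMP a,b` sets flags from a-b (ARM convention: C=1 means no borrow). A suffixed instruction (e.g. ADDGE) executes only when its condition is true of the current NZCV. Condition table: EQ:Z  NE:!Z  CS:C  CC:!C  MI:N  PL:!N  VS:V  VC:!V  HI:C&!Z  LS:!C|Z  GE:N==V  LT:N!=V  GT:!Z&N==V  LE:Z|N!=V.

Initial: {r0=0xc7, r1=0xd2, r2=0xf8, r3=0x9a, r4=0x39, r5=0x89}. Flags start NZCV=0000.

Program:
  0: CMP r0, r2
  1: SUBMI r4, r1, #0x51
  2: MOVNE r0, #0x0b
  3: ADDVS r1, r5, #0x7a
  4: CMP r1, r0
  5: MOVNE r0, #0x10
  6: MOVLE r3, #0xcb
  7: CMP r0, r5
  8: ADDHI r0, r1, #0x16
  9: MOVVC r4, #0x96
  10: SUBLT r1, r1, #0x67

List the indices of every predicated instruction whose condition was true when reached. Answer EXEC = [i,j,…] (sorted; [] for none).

0: ✓ CMP  NZCV=1000
1: ✓ SUBMI  r4←0x81
2: ✓ MOVNE  r0←0x0b
3: · ADDVS
4: ✓ CMP  NZCV=1010
5: ✓ MOVNE  r0←0x10
6: ✓ MOVLE  r3←0xcb
7: ✓ CMP  NZCV=1001
8: · ADDHI
9: · MOVVC
10: · SUBLT

EXEC = [1,2,5,6]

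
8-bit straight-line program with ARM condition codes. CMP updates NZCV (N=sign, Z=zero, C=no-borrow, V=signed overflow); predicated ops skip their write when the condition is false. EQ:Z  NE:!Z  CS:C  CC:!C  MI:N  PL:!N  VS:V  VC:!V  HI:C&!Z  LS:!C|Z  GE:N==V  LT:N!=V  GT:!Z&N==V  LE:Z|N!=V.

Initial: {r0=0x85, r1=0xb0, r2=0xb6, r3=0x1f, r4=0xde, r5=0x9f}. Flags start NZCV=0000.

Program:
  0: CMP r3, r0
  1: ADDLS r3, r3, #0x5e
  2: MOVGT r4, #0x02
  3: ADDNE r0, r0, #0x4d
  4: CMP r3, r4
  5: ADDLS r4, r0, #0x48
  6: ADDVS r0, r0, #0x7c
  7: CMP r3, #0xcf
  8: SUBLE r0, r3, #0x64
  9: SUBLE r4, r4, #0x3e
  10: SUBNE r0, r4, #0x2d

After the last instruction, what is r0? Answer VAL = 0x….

VAL = 0xd5

0: ✓ CMP  NZCV=1001
1: ✓ ADDLS  r3←0x7d
2: ✓ MOVGT  r4←0x02
3: ✓ ADDNE  r0←0xd2
4: ✓ CMP  NZCV=0010
5: · ADDLS
6: · ADDVS
7: ✓ CMP  NZCV=1001
8: · SUBLE
9: · SUBLE
10: ✓ SUBNE  r0←0xd5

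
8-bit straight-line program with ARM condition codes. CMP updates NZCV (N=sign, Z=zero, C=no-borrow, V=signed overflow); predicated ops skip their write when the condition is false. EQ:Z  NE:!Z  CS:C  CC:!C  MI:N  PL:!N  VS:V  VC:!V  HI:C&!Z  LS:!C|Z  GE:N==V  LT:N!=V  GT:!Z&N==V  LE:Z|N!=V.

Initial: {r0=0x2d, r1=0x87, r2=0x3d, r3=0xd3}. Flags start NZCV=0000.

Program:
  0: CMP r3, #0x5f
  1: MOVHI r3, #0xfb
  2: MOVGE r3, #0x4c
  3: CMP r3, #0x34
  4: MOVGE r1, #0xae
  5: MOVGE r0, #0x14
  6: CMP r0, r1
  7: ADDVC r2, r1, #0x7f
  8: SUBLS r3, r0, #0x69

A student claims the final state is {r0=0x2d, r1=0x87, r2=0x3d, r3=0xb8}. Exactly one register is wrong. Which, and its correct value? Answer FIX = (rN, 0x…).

[0] flags=0011 → (cmp)
[1] flags=0011 HI?T → r3=0xfb
[2] flags=0011 GE?F → skip
[3] flags=1010 → (cmp)
[4] flags=1010 GE?F → skip
[5] flags=1010 GE?F → skip
[6] flags=1001 → (cmp)
[7] flags=1001 VC?F → skip
[8] flags=1001 LS?T → r3=0xc4

FIX = (r3, 0xc4)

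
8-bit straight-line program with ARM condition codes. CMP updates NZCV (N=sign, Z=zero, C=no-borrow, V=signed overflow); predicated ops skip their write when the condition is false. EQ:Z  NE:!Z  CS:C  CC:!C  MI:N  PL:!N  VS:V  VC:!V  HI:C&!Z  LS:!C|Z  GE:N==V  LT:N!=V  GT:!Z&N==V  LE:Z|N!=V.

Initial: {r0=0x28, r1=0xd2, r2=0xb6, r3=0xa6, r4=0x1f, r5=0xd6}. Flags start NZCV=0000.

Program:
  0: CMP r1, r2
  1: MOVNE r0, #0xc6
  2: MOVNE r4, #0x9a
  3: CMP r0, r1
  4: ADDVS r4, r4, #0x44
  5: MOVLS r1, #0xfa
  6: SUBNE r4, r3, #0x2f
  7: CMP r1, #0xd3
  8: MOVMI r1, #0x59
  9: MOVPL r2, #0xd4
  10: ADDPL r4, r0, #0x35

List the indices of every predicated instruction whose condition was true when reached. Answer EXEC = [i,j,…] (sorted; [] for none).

EXEC = [1,2,5,6,9,10]

0: ✓ CMP  NZCV=0010
1: ✓ MOVNE  r0←0xc6
2: ✓ MOVNE  r4←0x9a
3: ✓ CMP  NZCV=1000
4: · ADDVS
5: ✓ MOVLS  r1←0xfa
6: ✓ SUBNE  r4←0x77
7: ✓ CMP  NZCV=0010
8: · MOVMI
9: ✓ MOVPL  r2←0xd4
10: ✓ ADDPL  r4←0xfb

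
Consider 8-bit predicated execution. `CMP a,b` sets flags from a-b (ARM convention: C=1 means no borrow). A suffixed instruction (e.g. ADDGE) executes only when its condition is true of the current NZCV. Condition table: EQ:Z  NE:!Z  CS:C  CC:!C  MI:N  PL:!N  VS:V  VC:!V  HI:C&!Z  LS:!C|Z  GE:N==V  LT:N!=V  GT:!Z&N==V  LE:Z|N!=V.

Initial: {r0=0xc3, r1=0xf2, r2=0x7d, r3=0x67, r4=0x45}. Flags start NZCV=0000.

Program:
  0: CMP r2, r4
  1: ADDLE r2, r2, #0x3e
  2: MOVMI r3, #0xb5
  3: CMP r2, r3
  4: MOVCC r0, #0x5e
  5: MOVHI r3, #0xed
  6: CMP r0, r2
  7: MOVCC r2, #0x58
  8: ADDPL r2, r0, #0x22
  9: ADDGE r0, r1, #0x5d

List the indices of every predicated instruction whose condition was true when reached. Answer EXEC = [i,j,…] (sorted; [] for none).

[0] flags=0010 → (cmp)
[1] flags=0010 LE?F → skip
[2] flags=0010 MI?F → skip
[3] flags=0010 → (cmp)
[4] flags=0010 CC?F → skip
[5] flags=0010 HI?T → r3=0xed
[6] flags=0011 → (cmp)
[7] flags=0011 CC?F → skip
[8] flags=0011 PL?T → r2=0xe5
[9] flags=0011 GE?F → skip

EXEC = [5,8]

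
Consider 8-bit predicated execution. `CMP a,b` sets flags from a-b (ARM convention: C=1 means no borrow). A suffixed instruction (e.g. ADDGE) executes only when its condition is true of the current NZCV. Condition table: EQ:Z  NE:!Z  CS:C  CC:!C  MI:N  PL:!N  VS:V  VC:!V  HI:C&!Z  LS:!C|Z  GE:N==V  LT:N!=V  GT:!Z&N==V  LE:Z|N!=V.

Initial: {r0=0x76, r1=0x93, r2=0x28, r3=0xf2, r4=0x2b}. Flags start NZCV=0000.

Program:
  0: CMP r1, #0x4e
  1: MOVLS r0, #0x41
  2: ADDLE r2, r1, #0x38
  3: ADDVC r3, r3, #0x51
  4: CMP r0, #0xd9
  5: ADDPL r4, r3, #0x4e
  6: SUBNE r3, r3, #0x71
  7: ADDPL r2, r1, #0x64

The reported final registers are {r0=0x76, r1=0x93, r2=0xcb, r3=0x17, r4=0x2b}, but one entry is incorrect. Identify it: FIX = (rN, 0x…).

FIX = (r3, 0x81)

[0] flags=0011 → (cmp)
[1] flags=0011 LS?F → skip
[2] flags=0011 LE?T → r2=0xcb
[3] flags=0011 VC?F → skip
[4] flags=1001 → (cmp)
[5] flags=1001 PL?F → skip
[6] flags=1001 NE?T → r3=0x81
[7] flags=1001 PL?F → skip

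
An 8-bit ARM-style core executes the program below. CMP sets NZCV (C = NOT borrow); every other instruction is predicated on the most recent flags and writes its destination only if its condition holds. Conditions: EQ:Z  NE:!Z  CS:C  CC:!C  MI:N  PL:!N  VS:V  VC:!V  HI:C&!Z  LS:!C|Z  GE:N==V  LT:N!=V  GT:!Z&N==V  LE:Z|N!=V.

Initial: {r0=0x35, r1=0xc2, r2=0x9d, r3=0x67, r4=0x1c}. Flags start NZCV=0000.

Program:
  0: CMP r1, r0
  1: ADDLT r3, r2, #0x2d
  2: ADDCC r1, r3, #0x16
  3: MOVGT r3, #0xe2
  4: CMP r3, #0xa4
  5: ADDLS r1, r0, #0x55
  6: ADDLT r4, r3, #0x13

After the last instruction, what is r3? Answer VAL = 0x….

VAL = 0xca

0: ✓ CMP  NZCV=1010
1: ✓ ADDLT  r3←0xca
2: · ADDCC
3: · MOVGT
4: ✓ CMP  NZCV=0010
5: · ADDLS
6: · ADDLT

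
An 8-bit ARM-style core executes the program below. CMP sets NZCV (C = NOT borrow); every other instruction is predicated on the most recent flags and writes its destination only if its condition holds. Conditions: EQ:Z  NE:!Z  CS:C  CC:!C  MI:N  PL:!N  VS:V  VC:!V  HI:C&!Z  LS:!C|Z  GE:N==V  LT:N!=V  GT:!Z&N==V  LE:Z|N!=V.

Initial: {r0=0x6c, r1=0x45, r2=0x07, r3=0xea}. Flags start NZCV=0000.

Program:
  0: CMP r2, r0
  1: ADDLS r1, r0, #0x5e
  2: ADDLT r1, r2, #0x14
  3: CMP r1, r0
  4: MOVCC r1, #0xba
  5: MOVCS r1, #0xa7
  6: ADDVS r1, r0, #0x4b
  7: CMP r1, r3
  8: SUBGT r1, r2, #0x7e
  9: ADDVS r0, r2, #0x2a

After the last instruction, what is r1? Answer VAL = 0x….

0: ✓ CMP  NZCV=1000
1: ✓ ADDLS  r1←0xca
2: ✓ ADDLT  r1←0x1b
3: ✓ CMP  NZCV=1000
4: ✓ MOVCC  r1←0xba
5: · MOVCS
6: · ADDVS
7: ✓ CMP  NZCV=1000
8: · SUBGT
9: · ADDVS

VAL = 0xba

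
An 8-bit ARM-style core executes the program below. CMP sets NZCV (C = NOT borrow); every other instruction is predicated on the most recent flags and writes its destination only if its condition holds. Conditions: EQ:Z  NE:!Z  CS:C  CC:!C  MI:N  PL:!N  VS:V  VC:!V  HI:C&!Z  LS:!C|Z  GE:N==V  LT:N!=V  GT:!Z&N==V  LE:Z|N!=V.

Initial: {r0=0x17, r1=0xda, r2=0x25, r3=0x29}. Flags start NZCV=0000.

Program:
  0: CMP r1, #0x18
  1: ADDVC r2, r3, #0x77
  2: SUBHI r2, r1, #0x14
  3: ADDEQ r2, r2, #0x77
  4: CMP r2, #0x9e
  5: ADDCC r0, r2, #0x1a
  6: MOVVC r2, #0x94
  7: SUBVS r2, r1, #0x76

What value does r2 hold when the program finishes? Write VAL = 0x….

VAL = 0x94

0: ✓ CMP  NZCV=1010
1: ✓ ADDVC  r2←0xa0
2: ✓ SUBHI  r2←0xc6
3: · ADDEQ
4: ✓ CMP  NZCV=0010
5: · ADDCC
6: ✓ MOVVC  r2←0x94
7: · SUBVS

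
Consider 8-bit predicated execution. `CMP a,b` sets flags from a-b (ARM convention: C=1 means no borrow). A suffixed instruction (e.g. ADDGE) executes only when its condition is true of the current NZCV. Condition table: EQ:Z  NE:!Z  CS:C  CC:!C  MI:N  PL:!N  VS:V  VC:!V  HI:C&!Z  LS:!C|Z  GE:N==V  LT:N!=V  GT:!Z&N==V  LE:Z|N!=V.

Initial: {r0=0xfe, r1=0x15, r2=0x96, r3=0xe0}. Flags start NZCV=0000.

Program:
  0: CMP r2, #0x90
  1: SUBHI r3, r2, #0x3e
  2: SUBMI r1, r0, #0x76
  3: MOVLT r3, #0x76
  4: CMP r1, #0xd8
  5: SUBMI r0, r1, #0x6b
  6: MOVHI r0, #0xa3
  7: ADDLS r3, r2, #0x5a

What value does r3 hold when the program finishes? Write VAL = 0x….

0: ✓ CMP  NZCV=0010
1: ✓ SUBHI  r3←0x58
2: · SUBMI
3: · MOVLT
4: ✓ CMP  NZCV=0000
5: · SUBMI
6: · MOVHI
7: ✓ ADDLS  r3←0xf0

VAL = 0xf0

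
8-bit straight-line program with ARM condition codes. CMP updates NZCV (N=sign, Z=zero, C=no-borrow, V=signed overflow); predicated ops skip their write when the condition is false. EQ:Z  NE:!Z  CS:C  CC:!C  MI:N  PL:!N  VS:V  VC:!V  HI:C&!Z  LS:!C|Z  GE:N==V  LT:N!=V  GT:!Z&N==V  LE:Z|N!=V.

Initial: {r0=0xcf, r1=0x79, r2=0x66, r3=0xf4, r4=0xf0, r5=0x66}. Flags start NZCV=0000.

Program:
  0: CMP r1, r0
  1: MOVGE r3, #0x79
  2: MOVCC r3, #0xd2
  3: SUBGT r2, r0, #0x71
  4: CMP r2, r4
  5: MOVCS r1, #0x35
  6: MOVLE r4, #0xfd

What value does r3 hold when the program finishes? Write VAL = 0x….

[0] flags=1001 → (cmp)
[1] flags=1001 GE?T → r3=0x79
[2] flags=1001 CC?T → r3=0xd2
[3] flags=1001 GT?T → r2=0x5e
[4] flags=0000 → (cmp)
[5] flags=0000 CS?F → skip
[6] flags=0000 LE?F → skip

VAL = 0xd2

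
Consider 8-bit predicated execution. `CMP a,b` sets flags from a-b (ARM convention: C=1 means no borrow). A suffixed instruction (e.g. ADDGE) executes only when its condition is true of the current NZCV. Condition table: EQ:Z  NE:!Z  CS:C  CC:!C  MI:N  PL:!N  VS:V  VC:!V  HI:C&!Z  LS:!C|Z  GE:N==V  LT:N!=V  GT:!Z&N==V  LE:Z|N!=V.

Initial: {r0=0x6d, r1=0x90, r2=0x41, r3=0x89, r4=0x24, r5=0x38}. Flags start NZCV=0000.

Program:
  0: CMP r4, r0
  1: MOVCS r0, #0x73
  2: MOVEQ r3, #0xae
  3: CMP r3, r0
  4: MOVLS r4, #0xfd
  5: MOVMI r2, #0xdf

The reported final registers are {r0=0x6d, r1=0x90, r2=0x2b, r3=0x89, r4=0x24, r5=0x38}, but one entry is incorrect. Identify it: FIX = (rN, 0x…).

FIX = (r2, 0x41)

0: ✓ CMP  NZCV=1000
1: · MOVCS
2: · MOVEQ
3: ✓ CMP  NZCV=0011
4: · MOVLS
5: · MOVMI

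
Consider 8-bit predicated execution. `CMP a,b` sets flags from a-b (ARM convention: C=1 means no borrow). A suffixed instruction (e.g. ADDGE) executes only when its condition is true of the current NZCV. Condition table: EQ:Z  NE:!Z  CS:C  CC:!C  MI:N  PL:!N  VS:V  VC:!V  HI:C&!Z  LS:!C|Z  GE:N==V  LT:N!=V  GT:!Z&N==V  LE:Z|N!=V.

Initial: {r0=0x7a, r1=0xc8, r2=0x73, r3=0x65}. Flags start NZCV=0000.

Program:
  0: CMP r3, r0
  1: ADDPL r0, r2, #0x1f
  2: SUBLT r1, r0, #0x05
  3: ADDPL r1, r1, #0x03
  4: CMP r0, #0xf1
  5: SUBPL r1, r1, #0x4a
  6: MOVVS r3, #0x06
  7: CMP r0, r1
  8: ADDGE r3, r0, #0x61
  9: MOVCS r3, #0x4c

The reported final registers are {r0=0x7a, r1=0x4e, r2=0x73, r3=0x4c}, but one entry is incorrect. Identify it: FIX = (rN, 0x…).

FIX = (r1, 0x75)

[0] flags=1000 → (cmp)
[1] flags=1000 PL?F → skip
[2] flags=1000 LT?T → r1=0x75
[3] flags=1000 PL?F → skip
[4] flags=1001 → (cmp)
[5] flags=1001 PL?F → skip
[6] flags=1001 VS?T → r3=0x06
[7] flags=0010 → (cmp)
[8] flags=0010 GE?T → r3=0xdb
[9] flags=0010 CS?T → r3=0x4c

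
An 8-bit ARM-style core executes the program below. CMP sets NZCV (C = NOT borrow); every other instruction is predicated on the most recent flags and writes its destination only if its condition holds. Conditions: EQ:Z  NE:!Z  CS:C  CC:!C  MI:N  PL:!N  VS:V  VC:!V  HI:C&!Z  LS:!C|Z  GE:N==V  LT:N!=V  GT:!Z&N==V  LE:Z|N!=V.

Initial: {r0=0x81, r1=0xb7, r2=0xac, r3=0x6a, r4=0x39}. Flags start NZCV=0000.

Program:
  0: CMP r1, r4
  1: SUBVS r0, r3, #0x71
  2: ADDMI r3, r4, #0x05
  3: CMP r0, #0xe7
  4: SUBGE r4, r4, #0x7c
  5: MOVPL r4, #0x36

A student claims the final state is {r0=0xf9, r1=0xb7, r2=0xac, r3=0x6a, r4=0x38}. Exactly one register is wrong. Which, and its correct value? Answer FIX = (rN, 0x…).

[0] flags=0011 → (cmp)
[1] flags=0011 VS?T → r0=0xf9
[2] flags=0011 MI?F → skip
[3] flags=0010 → (cmp)
[4] flags=0010 GE?T → r4=0xbd
[5] flags=0010 PL?T → r4=0x36

FIX = (r4, 0x36)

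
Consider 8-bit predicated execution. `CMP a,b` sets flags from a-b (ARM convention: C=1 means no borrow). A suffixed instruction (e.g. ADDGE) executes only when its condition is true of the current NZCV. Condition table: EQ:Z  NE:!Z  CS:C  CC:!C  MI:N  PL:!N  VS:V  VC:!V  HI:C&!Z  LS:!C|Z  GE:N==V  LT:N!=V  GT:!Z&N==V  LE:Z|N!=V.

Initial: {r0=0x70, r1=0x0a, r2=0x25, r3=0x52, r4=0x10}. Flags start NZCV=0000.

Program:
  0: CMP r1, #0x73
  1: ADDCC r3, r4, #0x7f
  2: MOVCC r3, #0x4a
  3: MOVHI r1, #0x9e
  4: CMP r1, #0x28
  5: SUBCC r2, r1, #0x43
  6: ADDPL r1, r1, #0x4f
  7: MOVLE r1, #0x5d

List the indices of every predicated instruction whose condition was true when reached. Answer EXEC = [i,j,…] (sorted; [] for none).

0: ✓ CMP  NZCV=1000
1: ✓ ADDCC  r3←0x8f
2: ✓ MOVCC  r3←0x4a
3: · MOVHI
4: ✓ CMP  NZCV=1000
5: ✓ SUBCC  r2←0xc7
6: · ADDPL
7: ✓ MOVLE  r1←0x5d

EXEC = [1,2,5,7]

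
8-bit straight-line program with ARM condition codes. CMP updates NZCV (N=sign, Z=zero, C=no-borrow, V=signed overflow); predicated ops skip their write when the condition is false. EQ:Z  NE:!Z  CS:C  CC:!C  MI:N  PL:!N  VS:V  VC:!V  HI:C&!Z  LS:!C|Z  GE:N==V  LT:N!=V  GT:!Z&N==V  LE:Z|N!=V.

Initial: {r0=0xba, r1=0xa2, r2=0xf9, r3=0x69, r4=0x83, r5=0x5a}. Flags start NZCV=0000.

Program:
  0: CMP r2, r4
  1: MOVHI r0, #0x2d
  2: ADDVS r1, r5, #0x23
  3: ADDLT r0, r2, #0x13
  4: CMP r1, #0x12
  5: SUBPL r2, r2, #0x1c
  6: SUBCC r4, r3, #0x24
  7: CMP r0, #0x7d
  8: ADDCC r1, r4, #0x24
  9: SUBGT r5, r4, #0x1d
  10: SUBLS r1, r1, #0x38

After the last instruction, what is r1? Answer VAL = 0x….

[0] flags=0010 → (cmp)
[1] flags=0010 HI?T → r0=0x2d
[2] flags=0010 VS?F → skip
[3] flags=0010 LT?F → skip
[4] flags=1010 → (cmp)
[5] flags=1010 PL?F → skip
[6] flags=1010 CC?F → skip
[7] flags=1000 → (cmp)
[8] flags=1000 CC?T → r1=0xa7
[9] flags=1000 GT?F → skip
[10] flags=1000 LS?T → r1=0x6f

VAL = 0x6f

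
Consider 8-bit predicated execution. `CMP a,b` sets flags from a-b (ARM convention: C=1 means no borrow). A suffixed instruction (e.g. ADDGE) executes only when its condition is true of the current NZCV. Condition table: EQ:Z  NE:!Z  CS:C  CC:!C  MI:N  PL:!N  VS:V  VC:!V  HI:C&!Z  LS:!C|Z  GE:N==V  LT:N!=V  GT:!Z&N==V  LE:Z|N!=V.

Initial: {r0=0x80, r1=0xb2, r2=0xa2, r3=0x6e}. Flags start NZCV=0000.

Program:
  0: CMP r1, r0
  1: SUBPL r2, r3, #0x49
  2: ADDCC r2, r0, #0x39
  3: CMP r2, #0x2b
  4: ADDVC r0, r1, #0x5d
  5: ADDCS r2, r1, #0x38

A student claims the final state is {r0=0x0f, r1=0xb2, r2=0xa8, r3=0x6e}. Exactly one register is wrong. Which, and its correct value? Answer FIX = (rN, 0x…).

0: ✓ CMP  NZCV=0010
1: ✓ SUBPL  r2←0x25
2: · ADDCC
3: ✓ CMP  NZCV=1000
4: ✓ ADDVC  r0←0x0f
5: · ADDCS

FIX = (r2, 0x25)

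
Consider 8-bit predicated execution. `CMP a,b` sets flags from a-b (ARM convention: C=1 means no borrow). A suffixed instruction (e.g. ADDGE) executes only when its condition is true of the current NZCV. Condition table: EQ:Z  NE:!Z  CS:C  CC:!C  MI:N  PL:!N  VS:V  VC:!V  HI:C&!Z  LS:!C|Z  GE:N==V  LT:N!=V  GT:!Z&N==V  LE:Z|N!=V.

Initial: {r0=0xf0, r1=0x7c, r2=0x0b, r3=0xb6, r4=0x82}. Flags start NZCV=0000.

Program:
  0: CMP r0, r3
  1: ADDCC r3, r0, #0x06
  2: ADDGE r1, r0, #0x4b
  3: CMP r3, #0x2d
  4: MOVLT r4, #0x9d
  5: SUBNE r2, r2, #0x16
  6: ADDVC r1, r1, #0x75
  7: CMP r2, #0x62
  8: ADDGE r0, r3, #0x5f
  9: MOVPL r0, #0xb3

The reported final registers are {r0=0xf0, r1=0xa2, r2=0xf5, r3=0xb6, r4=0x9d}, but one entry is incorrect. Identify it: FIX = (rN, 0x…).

[0] flags=0010 → (cmp)
[1] flags=0010 CC?F → skip
[2] flags=0010 GE?T → r1=0x3b
[3] flags=1010 → (cmp)
[4] flags=1010 LT?T → r4=0x9d
[5] flags=1010 NE?T → r2=0xf5
[6] flags=1010 VC?T → r1=0xb0
[7] flags=1010 → (cmp)
[8] flags=1010 GE?F → skip
[9] flags=1010 PL?F → skip

FIX = (r1, 0xb0)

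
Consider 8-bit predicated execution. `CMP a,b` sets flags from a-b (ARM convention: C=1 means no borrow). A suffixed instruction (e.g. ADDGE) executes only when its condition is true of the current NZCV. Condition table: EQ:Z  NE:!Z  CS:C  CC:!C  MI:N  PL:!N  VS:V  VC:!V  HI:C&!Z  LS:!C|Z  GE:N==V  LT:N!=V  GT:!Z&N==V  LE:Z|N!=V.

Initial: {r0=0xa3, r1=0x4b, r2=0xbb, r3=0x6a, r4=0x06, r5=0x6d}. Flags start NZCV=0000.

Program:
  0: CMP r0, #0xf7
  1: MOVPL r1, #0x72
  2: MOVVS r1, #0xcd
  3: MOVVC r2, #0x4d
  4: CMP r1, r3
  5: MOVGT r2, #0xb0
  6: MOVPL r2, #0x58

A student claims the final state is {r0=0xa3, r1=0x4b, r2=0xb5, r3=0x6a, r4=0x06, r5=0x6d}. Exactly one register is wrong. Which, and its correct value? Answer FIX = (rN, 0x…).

FIX = (r2, 0x4d)

[0] flags=1000 → (cmp)
[1] flags=1000 PL?F → skip
[2] flags=1000 VS?F → skip
[3] flags=1000 VC?T → r2=0x4d
[4] flags=1000 → (cmp)
[5] flags=1000 GT?F → skip
[6] flags=1000 PL?F → skip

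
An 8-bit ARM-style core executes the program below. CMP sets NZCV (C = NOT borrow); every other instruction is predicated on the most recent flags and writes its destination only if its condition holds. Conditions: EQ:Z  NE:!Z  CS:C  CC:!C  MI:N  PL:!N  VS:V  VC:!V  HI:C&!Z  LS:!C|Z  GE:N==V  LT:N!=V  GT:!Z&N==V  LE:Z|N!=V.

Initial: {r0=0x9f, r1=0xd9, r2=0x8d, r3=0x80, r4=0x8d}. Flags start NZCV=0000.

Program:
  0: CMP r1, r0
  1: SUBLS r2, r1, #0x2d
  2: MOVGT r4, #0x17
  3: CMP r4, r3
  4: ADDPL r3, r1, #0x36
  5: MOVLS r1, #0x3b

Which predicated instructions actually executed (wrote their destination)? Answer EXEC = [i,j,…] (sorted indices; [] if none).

[0] flags=0010 → (cmp)
[1] flags=0010 LS?F → skip
[2] flags=0010 GT?T → r4=0x17
[3] flags=1001 → (cmp)
[4] flags=1001 PL?F → skip
[5] flags=1001 LS?T → r1=0x3b

EXEC = [2,5]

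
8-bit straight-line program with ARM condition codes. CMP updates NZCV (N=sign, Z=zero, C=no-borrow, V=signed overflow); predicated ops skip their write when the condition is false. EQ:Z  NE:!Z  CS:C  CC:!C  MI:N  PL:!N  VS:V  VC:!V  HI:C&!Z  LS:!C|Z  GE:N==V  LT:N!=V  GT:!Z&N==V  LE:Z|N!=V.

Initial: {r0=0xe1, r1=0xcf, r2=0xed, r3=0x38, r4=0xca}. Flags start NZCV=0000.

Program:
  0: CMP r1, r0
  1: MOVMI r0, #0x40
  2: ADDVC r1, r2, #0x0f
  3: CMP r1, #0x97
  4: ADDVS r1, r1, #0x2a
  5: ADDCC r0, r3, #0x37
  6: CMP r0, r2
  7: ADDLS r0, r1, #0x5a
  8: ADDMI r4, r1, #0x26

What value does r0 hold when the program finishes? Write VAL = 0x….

[0] flags=1000 → (cmp)
[1] flags=1000 MI?T → r0=0x40
[2] flags=1000 VC?T → r1=0xfc
[3] flags=0010 → (cmp)
[4] flags=0010 VS?F → skip
[5] flags=0010 CC?F → skip
[6] flags=0000 → (cmp)
[7] flags=0000 LS?T → r0=0x56
[8] flags=0000 MI?F → skip

VAL = 0x56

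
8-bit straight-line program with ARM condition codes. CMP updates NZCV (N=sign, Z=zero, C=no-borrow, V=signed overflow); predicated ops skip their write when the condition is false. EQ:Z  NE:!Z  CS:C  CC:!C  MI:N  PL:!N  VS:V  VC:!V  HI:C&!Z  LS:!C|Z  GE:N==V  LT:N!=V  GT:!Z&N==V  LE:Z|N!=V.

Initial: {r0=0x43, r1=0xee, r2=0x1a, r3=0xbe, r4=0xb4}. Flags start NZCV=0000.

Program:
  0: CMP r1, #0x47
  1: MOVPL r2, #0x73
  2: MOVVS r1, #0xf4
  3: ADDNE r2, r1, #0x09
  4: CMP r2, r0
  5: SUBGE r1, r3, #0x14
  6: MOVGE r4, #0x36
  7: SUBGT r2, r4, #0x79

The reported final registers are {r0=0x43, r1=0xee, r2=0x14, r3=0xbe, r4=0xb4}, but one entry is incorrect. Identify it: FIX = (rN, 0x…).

FIX = (r2, 0xf7)

[0] flags=1010 → (cmp)
[1] flags=1010 PL?F → skip
[2] flags=1010 VS?F → skip
[3] flags=1010 NE?T → r2=0xf7
[4] flags=1010 → (cmp)
[5] flags=1010 GE?F → skip
[6] flags=1010 GE?F → skip
[7] flags=1010 GT?F → skip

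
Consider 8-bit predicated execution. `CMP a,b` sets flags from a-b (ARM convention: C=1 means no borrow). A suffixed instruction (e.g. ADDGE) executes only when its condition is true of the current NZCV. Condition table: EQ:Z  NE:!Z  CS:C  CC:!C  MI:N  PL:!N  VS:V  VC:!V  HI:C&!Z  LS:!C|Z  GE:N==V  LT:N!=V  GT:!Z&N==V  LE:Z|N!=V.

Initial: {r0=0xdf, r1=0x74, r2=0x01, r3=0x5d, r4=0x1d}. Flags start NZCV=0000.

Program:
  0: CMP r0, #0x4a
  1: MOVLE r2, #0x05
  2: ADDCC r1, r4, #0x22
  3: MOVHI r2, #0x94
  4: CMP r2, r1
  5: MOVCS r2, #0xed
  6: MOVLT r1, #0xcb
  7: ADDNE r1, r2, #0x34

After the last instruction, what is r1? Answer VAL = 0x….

VAL = 0x21

[0] flags=1010 → (cmp)
[1] flags=1010 LE?T → r2=0x05
[2] flags=1010 CC?F → skip
[3] flags=1010 HI?T → r2=0x94
[4] flags=0011 → (cmp)
[5] flags=0011 CS?T → r2=0xed
[6] flags=0011 LT?T → r1=0xcb
[7] flags=0011 NE?T → r1=0x21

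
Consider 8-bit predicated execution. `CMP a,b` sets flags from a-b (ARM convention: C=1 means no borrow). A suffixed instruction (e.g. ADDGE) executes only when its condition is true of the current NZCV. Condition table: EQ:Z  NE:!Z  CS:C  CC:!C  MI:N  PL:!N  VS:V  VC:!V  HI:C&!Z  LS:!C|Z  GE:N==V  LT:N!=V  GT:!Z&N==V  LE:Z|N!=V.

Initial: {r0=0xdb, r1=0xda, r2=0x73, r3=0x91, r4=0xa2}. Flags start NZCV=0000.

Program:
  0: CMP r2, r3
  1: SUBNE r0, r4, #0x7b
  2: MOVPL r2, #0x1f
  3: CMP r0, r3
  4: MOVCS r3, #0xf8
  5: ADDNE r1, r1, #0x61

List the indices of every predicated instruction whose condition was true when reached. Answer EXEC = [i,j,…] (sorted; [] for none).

[0] flags=1001 → (cmp)
[1] flags=1001 NE?T → r0=0x27
[2] flags=1001 PL?F → skip
[3] flags=1001 → (cmp)
[4] flags=1001 CS?F → skip
[5] flags=1001 NE?T → r1=0x3b

EXEC = [1,5]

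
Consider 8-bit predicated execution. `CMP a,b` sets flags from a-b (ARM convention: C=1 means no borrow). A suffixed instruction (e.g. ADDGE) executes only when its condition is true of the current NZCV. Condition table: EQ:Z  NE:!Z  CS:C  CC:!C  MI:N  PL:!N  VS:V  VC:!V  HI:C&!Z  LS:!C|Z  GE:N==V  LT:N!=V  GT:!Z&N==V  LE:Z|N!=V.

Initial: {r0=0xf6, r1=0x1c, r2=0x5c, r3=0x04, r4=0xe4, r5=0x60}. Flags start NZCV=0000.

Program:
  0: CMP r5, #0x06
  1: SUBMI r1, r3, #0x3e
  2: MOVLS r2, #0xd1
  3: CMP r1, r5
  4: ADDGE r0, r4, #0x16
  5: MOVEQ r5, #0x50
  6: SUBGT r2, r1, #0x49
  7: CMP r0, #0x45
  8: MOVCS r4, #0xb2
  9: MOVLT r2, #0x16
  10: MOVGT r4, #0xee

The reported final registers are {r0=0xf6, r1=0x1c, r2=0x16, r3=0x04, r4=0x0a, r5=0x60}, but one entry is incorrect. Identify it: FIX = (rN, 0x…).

FIX = (r4, 0xb2)

0: ✓ CMP  NZCV=0010
1: · SUBMI
2: · MOVLS
3: ✓ CMP  NZCV=1000
4: · ADDGE
5: · MOVEQ
6: · SUBGT
7: ✓ CMP  NZCV=1010
8: ✓ MOVCS  r4←0xb2
9: ✓ MOVLT  r2←0x16
10: · MOVGT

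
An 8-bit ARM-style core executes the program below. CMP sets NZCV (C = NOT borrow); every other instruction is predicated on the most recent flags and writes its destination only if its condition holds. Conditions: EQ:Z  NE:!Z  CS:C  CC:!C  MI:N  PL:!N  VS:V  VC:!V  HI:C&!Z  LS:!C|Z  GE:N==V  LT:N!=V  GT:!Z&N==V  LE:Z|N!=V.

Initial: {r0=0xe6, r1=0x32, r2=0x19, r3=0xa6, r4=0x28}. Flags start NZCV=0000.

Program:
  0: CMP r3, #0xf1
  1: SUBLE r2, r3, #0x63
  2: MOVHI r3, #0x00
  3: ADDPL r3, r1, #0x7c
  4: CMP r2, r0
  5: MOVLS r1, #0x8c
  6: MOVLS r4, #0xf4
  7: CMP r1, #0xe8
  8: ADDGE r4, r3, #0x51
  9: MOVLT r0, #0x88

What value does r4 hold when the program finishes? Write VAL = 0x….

[0] flags=1000 → (cmp)
[1] flags=1000 LE?T → r2=0x43
[2] flags=1000 HI?F → skip
[3] flags=1000 PL?F → skip
[4] flags=0000 → (cmp)
[5] flags=0000 LS?T → r1=0x8c
[6] flags=0000 LS?T → r4=0xf4
[7] flags=1000 → (cmp)
[8] flags=1000 GE?F → skip
[9] flags=1000 LT?T → r0=0x88

VAL = 0xf4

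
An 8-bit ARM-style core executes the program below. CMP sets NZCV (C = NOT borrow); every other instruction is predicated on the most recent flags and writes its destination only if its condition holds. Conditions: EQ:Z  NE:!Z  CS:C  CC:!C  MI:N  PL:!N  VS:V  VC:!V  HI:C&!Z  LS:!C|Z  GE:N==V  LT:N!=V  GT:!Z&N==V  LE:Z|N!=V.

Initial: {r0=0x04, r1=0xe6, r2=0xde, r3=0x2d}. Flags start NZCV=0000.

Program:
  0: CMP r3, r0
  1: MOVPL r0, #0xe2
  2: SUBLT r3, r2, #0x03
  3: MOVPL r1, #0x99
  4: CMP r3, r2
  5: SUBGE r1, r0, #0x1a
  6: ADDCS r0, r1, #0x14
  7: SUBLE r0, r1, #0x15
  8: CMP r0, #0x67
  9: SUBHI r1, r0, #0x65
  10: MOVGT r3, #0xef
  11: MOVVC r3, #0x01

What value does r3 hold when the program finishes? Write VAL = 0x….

0: ✓ CMP  NZCV=0010
1: ✓ MOVPL  r0←0xe2
2: · SUBLT
3: ✓ MOVPL  r1←0x99
4: ✓ CMP  NZCV=0000
5: ✓ SUBGE  r1←0xc8
6: · ADDCS
7: · SUBLE
8: ✓ CMP  NZCV=0011
9: ✓ SUBHI  r1←0x7d
10: · MOVGT
11: · MOVVC

VAL = 0x2d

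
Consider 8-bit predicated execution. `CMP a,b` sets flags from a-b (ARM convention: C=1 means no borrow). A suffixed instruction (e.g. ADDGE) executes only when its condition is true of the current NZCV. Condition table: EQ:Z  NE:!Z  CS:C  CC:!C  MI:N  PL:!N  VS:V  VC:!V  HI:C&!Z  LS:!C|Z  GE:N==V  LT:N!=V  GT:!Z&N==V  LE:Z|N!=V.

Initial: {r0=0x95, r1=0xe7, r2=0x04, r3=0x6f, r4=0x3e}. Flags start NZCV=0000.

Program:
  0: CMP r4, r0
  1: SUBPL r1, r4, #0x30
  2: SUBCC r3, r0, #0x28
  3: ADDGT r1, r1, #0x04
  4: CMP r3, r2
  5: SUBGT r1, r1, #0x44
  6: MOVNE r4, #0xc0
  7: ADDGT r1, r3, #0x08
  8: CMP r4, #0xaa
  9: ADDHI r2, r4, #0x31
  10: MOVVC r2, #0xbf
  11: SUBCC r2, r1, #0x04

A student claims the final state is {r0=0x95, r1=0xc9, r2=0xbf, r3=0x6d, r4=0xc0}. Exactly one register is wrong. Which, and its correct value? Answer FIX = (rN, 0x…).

0: ✓ CMP  NZCV=1001
1: · SUBPL
2: ✓ SUBCC  r3←0x6d
3: ✓ ADDGT  r1←0xeb
4: ✓ CMP  NZCV=0010
5: ✓ SUBGT  r1←0xa7
6: ✓ MOVNE  r4←0xc0
7: ✓ ADDGT  r1←0x75
8: ✓ CMP  NZCV=0010
9: ✓ ADDHI  r2←0xf1
10: ✓ MOVVC  r2←0xbf
11: · SUBCC

FIX = (r1, 0x75)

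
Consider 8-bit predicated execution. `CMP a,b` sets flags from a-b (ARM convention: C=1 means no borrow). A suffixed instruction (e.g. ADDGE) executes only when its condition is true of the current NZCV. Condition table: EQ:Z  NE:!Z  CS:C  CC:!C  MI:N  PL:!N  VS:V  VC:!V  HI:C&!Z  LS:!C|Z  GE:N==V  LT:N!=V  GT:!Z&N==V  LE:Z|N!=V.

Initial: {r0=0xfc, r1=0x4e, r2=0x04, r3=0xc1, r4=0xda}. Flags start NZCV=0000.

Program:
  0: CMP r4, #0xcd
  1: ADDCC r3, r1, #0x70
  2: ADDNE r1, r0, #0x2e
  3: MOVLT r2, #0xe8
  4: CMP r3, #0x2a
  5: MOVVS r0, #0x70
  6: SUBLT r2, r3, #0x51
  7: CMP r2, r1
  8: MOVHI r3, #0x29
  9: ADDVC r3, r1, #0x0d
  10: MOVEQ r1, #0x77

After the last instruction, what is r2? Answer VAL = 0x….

VAL = 0x70

[0] flags=0010 → (cmp)
[1] flags=0010 CC?F → skip
[2] flags=0010 NE?T → r1=0x2a
[3] flags=0010 LT?F → skip
[4] flags=1010 → (cmp)
[5] flags=1010 VS?F → skip
[6] flags=1010 LT?T → r2=0x70
[7] flags=0010 → (cmp)
[8] flags=0010 HI?T → r3=0x29
[9] flags=0010 VC?T → r3=0x37
[10] flags=0010 EQ?F → skip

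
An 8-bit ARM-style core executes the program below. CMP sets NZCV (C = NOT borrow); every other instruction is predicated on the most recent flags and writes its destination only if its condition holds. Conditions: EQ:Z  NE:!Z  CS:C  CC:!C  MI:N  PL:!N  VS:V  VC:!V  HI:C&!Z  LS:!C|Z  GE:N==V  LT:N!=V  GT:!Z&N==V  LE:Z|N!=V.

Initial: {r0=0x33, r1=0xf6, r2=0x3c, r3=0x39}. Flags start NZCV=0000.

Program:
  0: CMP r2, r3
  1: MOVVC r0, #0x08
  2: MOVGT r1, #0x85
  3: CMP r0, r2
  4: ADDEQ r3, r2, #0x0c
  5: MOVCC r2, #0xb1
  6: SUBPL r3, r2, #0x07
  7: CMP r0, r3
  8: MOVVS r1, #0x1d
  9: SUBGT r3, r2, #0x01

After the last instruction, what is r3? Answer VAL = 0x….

VAL = 0x39

[0] flags=0010 → (cmp)
[1] flags=0010 VC?T → r0=0x08
[2] flags=0010 GT?T → r1=0x85
[3] flags=1000 → (cmp)
[4] flags=1000 EQ?F → skip
[5] flags=1000 CC?T → r2=0xb1
[6] flags=1000 PL?F → skip
[7] flags=1000 → (cmp)
[8] flags=1000 VS?F → skip
[9] flags=1000 GT?F → skip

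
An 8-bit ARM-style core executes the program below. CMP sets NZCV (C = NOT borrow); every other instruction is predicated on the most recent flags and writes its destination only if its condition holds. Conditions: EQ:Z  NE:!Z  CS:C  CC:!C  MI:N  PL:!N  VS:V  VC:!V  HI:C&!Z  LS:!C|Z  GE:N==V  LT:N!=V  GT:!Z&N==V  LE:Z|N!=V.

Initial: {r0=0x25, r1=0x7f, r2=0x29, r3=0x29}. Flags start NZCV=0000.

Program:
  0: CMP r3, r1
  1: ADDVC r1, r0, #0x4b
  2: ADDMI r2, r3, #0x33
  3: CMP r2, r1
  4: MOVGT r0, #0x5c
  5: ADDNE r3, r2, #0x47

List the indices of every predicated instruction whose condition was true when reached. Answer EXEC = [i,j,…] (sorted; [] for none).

0: ✓ CMP  NZCV=1000
1: ✓ ADDVC  r1←0x70
2: ✓ ADDMI  r2←0x5c
3: ✓ CMP  NZCV=1000
4: · MOVGT
5: ✓ ADDNE  r3←0xa3

EXEC = [1,2,5]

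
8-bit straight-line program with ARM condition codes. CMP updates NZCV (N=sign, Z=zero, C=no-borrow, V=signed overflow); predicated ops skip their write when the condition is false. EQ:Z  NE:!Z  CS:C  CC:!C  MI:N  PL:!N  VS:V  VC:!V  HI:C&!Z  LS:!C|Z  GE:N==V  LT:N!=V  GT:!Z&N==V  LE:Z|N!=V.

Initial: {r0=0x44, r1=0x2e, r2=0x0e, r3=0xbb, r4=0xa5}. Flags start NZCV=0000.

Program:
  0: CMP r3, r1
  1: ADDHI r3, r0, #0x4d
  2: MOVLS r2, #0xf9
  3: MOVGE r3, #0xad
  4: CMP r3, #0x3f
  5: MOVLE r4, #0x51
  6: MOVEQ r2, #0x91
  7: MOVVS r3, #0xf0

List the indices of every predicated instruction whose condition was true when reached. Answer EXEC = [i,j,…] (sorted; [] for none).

[0] flags=1010 → (cmp)
[1] flags=1010 HI?T → r3=0x91
[2] flags=1010 LS?F → skip
[3] flags=1010 GE?F → skip
[4] flags=0011 → (cmp)
[5] flags=0011 LE?T → r4=0x51
[6] flags=0011 EQ?F → skip
[7] flags=0011 VS?T → r3=0xf0

EXEC = [1,5,7]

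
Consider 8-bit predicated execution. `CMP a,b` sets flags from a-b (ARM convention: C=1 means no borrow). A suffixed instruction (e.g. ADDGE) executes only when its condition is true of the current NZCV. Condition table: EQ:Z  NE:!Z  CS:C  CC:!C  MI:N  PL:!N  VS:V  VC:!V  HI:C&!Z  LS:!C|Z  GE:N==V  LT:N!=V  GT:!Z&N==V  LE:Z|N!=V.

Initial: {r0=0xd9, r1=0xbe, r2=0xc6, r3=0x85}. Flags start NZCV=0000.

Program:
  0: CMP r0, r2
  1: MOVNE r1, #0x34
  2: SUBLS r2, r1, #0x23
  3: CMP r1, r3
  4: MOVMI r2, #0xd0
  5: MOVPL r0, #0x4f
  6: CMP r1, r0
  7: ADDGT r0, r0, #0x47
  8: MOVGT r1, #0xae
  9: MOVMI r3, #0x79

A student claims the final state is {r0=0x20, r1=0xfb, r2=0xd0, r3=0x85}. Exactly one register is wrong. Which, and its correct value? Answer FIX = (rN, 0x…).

FIX = (r1, 0xae)

[0] flags=0010 → (cmp)
[1] flags=0010 NE?T → r1=0x34
[2] flags=0010 LS?F → skip
[3] flags=1001 → (cmp)
[4] flags=1001 MI?T → r2=0xd0
[5] flags=1001 PL?F → skip
[6] flags=0000 → (cmp)
[7] flags=0000 GT?T → r0=0x20
[8] flags=0000 GT?T → r1=0xae
[9] flags=0000 MI?F → skip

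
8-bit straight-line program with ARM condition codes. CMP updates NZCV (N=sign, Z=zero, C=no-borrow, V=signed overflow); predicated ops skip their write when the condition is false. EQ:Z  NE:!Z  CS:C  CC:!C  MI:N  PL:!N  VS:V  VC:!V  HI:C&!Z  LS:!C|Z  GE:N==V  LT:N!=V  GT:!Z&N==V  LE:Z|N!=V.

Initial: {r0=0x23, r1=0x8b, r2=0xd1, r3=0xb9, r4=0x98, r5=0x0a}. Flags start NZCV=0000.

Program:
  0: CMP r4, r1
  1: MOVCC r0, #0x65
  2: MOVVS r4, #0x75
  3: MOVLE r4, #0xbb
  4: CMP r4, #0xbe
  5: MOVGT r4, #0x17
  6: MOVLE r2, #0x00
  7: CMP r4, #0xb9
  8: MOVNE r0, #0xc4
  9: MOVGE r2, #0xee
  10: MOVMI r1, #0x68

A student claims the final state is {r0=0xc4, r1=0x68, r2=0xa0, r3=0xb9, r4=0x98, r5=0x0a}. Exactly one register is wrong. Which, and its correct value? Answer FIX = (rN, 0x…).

[0] flags=0010 → (cmp)
[1] flags=0010 CC?F → skip
[2] flags=0010 VS?F → skip
[3] flags=0010 LE?F → skip
[4] flags=1000 → (cmp)
[5] flags=1000 GT?F → skip
[6] flags=1000 LE?T → r2=0x00
[7] flags=1000 → (cmp)
[8] flags=1000 NE?T → r0=0xc4
[9] flags=1000 GE?F → skip
[10] flags=1000 MI?T → r1=0x68

FIX = (r2, 0x00)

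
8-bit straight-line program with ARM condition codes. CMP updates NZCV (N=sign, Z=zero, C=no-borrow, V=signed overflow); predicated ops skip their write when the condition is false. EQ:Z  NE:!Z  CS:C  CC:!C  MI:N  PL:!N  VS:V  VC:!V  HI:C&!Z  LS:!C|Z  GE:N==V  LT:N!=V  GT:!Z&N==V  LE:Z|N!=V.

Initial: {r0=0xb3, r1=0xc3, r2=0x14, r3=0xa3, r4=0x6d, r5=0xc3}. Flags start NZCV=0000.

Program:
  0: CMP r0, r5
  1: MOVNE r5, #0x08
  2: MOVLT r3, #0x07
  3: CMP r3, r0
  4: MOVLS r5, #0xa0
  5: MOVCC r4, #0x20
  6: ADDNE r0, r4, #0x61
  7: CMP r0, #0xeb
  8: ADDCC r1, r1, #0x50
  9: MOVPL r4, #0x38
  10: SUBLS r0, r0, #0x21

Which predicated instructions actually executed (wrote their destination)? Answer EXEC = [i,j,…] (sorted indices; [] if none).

0: ✓ CMP  NZCV=1000
1: ✓ MOVNE  r5←0x08
2: ✓ MOVLT  r3←0x07
3: ✓ CMP  NZCV=0000
4: ✓ MOVLS  r5←0xa0
5: ✓ MOVCC  r4←0x20
6: ✓ ADDNE  r0←0x81
7: ✓ CMP  NZCV=1000
8: ✓ ADDCC  r1←0x13
9: · MOVPL
10: ✓ SUBLS  r0←0x60

EXEC = [1,2,4,5,6,8,10]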